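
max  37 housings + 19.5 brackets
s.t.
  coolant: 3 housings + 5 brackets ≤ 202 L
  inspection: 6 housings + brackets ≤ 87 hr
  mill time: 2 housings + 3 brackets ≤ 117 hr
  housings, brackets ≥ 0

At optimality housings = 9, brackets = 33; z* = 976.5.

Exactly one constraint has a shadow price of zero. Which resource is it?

coolant

coolant: 192/202 (slack 10)
inspection: 87/87 (binding)
mill time: 117/117 (binding)
By complementary slackness, a constraint with positive slack has shadow price 0 → coolant.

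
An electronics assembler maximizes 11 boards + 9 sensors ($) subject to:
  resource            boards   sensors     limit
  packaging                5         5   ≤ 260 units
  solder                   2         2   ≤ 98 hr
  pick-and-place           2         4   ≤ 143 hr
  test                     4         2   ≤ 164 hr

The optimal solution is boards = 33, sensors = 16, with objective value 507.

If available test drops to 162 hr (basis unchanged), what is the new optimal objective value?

505

Binding: solder and test. Non-binding: packaging (15 unused), pick-and-place (13 unused).
Since packaging, pick-and-place are not tight, their duals are 0.
From A_Bᵀ y = c: 2·y_solder + 4·y_test = 11; 2·y_solder + 2·y_test = 9.
Solving: y_solder = 3.5, y_test = 1.
Δz = y_test·Δb = 1 × (-2) = -2, so new z* = 507 − 2 = 505.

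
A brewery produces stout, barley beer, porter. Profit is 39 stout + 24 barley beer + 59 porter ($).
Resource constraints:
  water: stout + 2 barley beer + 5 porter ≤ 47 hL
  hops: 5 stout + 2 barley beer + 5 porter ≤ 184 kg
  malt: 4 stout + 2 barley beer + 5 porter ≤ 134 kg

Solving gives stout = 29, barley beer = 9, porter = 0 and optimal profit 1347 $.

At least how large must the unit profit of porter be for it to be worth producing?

Binding: water and malt. Non-binding: hops (21 unused).
By complementary slackness, y = 0 for the non-binding constraint.
Dual feasibility on the basic columns requires 1·y_water + 4·y_malt = 39, 2·y_water + 2·y_malt = 24.
This yields shadow prices y_water = 3, y_malt = 9.
porter enters the basis when its profit ≥ yᵀa₃ = 3·5 + 9·5 = 60.

60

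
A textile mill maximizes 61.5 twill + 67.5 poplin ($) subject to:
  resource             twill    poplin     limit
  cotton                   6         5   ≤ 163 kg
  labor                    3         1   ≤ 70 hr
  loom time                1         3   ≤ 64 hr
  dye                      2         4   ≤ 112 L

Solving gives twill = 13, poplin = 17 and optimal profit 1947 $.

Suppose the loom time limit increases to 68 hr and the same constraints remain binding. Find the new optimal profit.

At the optimum: cotton uses 163 of 163 (binding); labor uses 56 of 70 (slack = 14); loom time uses 64 of 64 (binding); dye uses 94 of 112 (slack = 18).
Slack constraints have shadow price 0 (complementary slackness).
The binding rows give the dual system: 6·y_cotton + 1·y_loom time = 61.5 and 5·y_cotton + 3·y_loom time = 67.5.
→ y_cotton = 9 and y_loom time = 7.5.
Δz = y_loom time·Δb = 7.5 × (4) = 30, so new z* = 1947 + 30 = 1977.

1977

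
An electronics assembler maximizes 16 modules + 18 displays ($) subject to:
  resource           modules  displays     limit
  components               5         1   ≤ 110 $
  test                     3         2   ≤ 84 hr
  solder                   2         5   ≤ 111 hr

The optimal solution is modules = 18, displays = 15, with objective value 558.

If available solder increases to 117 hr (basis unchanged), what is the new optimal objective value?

Check each constraint at x*: components 105/110 (slack 5); test 84/84 (tight); solder 111/111 (tight).
Since components is not tight, its dual is 0.
From A_Bᵀ y = c: 3·y_test + 2·y_solder = 16; 2·y_test + 5·y_solder = 18.
→ y_test = 4 and y_solder = 2.
Δz = y_solder·Δb = 2 × (6) = 12, so new z* = 558 + 12 = 570.

570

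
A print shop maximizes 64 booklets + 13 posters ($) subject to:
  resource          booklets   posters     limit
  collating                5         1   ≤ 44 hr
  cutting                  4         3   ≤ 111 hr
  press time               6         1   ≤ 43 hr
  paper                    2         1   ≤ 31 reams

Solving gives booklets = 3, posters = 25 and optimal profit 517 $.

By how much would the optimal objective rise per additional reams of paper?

Binding: press time and paper. Non-binding: collating (4 unused), cutting (24 unused).
Since collating, cutting are not tight, their duals are 0.
The binding rows give the dual system: 6·y_press time + 2·y_paper = 64 and 1·y_press time + 1·y_paper = 13.
Solving: y_press time = 9.5, y_paper = 3.5.
Shadow price of paper = 3.5.

3.5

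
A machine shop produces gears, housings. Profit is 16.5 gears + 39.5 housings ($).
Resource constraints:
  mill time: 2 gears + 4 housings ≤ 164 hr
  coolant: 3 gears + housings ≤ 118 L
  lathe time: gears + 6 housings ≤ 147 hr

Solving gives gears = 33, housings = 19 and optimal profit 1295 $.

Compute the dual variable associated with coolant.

Binding: coolant and lathe time. Non-binding: mill time (22 unused).
Since mill time is not tight, its dual is 0.
The binding rows give the dual system: 3·y_coolant + 1·y_lathe time = 16.5 and 1·y_coolant + 6·y_lathe time = 39.5.
Solving: y_coolant = 3.5, y_lathe time = 6.
Shadow price of coolant = 3.5.

3.5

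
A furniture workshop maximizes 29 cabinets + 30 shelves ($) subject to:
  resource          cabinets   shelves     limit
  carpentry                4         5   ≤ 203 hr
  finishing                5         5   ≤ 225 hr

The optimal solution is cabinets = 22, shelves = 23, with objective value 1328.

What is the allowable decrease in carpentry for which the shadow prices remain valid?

23

Binding constraints: carpentry, finishing. The basis is B = [[4,5],[5,5]] with det -5.
Per unit decrease in carpentry, x* moves by d = (1, -1).
The basis stays optimal until shelves reaches 0; allowable decrease = 23 hr.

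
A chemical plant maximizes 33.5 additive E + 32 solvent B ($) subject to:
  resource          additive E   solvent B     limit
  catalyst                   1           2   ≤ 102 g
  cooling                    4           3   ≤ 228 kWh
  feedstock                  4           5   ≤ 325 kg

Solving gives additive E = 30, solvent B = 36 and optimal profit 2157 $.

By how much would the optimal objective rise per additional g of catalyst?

5.5

At the optimum: catalyst uses 102 of 102 (binding); cooling uses 228 of 228 (binding); feedstock uses 300 of 325 (slack = 25).
By complementary slackness, y = 0 for the non-binding constraint.
Dual feasibility on the basic columns requires 1·y_catalyst + 4·y_cooling = 33.5, 2·y_catalyst + 3·y_cooling = 32.
Solving: y_catalyst = 5.5, y_cooling = 7.
Shadow price of catalyst = 5.5.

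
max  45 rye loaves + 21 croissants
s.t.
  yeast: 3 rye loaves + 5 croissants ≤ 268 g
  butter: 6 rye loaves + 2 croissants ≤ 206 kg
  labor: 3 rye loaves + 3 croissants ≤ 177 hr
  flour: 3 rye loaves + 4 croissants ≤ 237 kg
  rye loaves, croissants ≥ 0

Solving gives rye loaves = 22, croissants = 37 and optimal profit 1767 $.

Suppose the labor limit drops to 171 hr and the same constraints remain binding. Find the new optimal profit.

1749

Binding: butter and labor. Non-binding: yeast (17 unused), flour (23 unused).
By complementary slackness, y = 0 for the non-binding constraints.
The binding rows give the dual system: 6·y_butter + 3·y_labor = 45 and 2·y_butter + 3·y_labor = 21.
→ y_butter = 6 and y_labor = 3.
Δz = y_labor·Δb = 3 × (-6) = -18, so new z* = 1767 − 18 = 1749.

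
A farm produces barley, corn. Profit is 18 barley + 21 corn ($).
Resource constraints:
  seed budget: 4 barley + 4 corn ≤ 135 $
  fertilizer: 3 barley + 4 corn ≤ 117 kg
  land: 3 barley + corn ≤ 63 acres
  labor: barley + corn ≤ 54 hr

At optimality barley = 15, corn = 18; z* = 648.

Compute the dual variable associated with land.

1

At the optimum: seed budget uses 132 of 135 (slack = 3); fertilizer uses 117 of 117 (binding); land uses 63 of 63 (binding); labor uses 33 of 54 (slack = 21).
Since seed budget, labor are not tight, their duals are 0.
From A_Bᵀ y = c: 3·y_fertilizer + 3·y_land = 18; 4·y_fertilizer + 1·y_land = 21.
→ y_fertilizer = 5 and y_land = 1.
Shadow price of land = 1.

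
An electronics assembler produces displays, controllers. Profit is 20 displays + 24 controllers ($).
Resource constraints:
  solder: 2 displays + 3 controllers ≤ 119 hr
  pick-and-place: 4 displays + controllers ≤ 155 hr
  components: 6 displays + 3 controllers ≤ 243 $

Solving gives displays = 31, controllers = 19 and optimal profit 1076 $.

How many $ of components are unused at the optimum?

components used = 6·31 + 3·19 = 243; slack = 243 − 243 = 0.

0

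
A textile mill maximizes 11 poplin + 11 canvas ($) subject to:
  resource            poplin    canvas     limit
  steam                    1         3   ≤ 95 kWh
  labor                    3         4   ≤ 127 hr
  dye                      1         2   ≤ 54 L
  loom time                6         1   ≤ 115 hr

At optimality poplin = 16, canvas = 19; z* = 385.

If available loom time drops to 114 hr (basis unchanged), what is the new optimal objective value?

Binding: dye and loom time. Non-binding: steam (22 unused), labor (3 unused).
By complementary slackness, y = 0 for the non-binding constraints.
From A_Bᵀ y = c: 1·y_dye + 6·y_loom time = 11; 2·y_dye + 1·y_loom time = 11.
→ y_dye = 5 and y_loom time = 1.
Δz = y_loom time·Δb = 1 × (-1) = -1, so new z* = 385 − 1 = 384.

384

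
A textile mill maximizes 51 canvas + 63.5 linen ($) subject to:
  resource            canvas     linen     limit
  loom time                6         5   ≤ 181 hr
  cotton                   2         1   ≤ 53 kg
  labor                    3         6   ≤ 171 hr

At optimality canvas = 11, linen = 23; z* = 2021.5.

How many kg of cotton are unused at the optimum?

cotton used = 2·11 + 1·23 = 45; slack = 53 − 45 = 8.

8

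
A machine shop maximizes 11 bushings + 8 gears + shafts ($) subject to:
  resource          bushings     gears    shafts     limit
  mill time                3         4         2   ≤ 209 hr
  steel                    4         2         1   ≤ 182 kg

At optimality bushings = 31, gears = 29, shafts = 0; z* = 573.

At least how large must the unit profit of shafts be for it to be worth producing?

4

Check each constraint at x*: mill time 209/209 (tight); steel 182/182 (tight).
Dual feasibility on the basic columns requires 3·y_mill time + 4·y_steel = 11, 4·y_mill time + 2·y_steel = 8.
Solving: y_mill time = 1, y_steel = 2.
shafts enters the basis when its profit ≥ yᵀa₃ = 1·2 + 2·1 = 4.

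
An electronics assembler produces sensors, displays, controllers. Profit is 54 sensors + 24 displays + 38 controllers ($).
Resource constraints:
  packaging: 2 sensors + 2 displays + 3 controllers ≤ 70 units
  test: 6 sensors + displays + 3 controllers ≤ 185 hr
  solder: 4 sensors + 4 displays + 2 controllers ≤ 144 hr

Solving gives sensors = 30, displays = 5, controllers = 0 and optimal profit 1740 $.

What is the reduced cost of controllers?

-7

At the optimum: packaging uses 70 of 70 (binding); test uses 185 of 185 (binding); solder uses 140 of 144 (slack = 4).
Since solder is not tight, its dual is 0.
Dual feasibility on the basic columns requires 2·y_packaging + 6·y_test = 54, 2·y_packaging + 1·y_test = 24.
→ y_packaging = 9 and y_test = 6.
Reduced cost of controllers: c₃ − yᵀa₃ = 38 − (9·3 + 6·3) = 38 − 45 = -7.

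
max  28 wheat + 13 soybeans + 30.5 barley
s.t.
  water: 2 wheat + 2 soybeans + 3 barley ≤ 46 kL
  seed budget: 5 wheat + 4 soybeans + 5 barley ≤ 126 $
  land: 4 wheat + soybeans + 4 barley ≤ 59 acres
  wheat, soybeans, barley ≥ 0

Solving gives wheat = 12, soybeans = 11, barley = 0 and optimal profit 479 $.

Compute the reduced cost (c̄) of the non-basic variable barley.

-1.5

Binding: water and land. Non-binding: seed budget (22 unused).
Slack constraints have shadow price 0 (complementary slackness).
The binding rows give the dual system: 2·y_water + 4·y_land = 28 and 2·y_water + 1·y_land = 13.
This yields shadow prices y_water = 4, y_land = 5.
Reduced cost of barley: c₃ − yᵀa₃ = 30.5 − (4·3 + 5·4) = 30.5 − 32 = -1.5.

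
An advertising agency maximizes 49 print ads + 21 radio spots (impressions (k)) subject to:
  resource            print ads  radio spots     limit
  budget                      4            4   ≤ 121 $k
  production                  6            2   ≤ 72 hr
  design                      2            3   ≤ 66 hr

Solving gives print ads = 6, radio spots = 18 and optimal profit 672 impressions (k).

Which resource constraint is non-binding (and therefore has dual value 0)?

budget: 96/121 (slack 25)
production: 72/72 (binding)
design: 66/66 (binding)
By complementary slackness, a constraint with positive slack has shadow price 0 → budget.

budget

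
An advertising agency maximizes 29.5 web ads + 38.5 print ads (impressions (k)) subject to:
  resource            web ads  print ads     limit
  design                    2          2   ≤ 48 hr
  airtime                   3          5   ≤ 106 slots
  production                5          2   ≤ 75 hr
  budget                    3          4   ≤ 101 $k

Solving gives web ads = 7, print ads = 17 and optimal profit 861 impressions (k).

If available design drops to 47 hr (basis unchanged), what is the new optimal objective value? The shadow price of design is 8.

853

Δb = -1, so new z* = 861 + (8)·(-1) = 861 − 8 = 853.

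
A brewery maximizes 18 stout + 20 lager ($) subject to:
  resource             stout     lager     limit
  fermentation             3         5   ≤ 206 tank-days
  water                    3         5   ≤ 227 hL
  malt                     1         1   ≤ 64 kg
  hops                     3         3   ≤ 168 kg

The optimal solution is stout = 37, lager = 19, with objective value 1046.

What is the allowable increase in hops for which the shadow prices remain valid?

24

Binding constraints: fermentation, hops. The basis is B = [[3,5],[3,3]] with det -6.
Per unit increase in hops, x* moves by d = (0.8333, -0.5).
The basis stays optimal until malt becomes binding; allowable increase = 24 kg.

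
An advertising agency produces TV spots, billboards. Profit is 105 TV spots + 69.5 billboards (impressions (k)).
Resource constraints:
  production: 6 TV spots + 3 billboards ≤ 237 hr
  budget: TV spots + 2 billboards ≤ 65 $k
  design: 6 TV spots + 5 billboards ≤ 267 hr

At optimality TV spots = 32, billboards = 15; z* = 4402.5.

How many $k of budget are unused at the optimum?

3

budget used = 1·32 + 2·15 = 62; slack = 65 − 62 = 3.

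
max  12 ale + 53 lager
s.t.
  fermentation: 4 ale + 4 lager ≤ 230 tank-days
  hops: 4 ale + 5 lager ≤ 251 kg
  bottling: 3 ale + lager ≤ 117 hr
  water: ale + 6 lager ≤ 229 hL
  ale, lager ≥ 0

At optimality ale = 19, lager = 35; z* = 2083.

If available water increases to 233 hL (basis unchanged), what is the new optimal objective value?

2115

Check each constraint at x*: fermentation 216/230 (slack 14); hops 251/251 (tight); bottling 92/117 (slack 25); water 229/229 (tight).
By complementary slackness, y = 0 for the non-binding constraints.
Dual feasibility on the basic columns requires 4·y_hops + 1·y_water = 12, 5·y_hops + 6·y_water = 53.
Solving: y_hops = 1, y_water = 8.
Δz = y_water·Δb = 8 × (4) = 32, so new z* = 2083 + 32 = 2115.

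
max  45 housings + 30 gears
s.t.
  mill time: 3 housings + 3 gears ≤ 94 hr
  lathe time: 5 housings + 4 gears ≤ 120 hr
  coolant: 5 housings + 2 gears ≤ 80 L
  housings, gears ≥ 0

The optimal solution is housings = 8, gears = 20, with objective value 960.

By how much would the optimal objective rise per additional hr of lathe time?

6

At the optimum: mill time uses 84 of 94 (slack = 10); lathe time uses 120 of 120 (binding); coolant uses 80 of 80 (binding).
By complementary slackness, y = 0 for the non-binding constraint.
Dual feasibility on the basic columns requires 5·y_lathe time + 5·y_coolant = 45, 4·y_lathe time + 2·y_coolant = 30.
Solving: y_lathe time = 6, y_coolant = 3.
Shadow price of lathe time = 6.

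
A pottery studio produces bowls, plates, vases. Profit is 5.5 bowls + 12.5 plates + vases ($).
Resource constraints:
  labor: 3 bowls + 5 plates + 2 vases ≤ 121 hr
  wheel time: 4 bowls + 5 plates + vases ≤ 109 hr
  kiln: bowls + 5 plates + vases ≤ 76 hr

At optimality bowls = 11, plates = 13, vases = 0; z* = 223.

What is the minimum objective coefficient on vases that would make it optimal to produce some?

At the optimum: labor uses 98 of 121 (slack = 23); wheel time uses 109 of 109 (binding); kiln uses 76 of 76 (binding).
Since labor is not tight, its dual is 0.
From A_Bᵀ y = c: 4·y_wheel time + 1·y_kiln = 5.5; 5·y_wheel time + 5·y_kiln = 12.5.
→ y_wheel time = 1 and y_kiln = 1.5.
vases enters the basis when its profit ≥ yᵀa₃ = 1·1 + 1.5·1 = 2.5.

2.5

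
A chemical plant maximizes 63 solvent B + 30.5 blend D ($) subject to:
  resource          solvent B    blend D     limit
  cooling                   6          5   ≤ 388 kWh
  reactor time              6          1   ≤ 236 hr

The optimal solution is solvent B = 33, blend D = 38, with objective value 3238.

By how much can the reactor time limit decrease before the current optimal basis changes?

158.4

Binding constraints: cooling, reactor time. The basis is B = [[6,5],[6,1]] with det -24.
Per unit decrease in reactor time, x* moves by d = (-0.2083, 0.25).
The basis stays optimal until solvent B reaches 0; allowable decrease = 158.4 hr.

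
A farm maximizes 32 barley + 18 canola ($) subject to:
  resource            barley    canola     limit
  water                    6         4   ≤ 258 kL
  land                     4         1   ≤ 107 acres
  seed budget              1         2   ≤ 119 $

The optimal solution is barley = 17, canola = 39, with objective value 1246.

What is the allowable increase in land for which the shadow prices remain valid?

Binding constraints: water, land. The basis is B = [[6,4],[4,1]] with det -10.
Per unit increase in land, x* moves by d = (0.4, -0.6).
The basis stays optimal until canola reaches 0; allowable increase = 65 acres.

65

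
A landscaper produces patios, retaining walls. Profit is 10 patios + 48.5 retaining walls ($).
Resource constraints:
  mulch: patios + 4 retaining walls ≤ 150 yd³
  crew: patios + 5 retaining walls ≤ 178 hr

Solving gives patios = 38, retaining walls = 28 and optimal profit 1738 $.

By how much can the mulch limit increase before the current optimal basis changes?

28

Binding constraints: mulch, crew. The basis is B = [[1,4],[1,5]] with det 1.
Per unit increase in mulch, x* moves by d = (5, -1).
The basis stays optimal until retaining walls reaches 0; allowable increase = 28 yd³.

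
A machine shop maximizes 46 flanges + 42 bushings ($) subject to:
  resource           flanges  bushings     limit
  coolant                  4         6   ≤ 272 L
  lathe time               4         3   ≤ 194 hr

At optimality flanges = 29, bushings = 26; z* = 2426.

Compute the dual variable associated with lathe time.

Both coolant and lathe time are binding at x*.
From A_Bᵀ y = c: 4·y_coolant + 4·y_lathe time = 46; 6·y_coolant + 3·y_lathe time = 42.
→ y_coolant = 2.5 and y_lathe time = 9.
Shadow price of lathe time = 9.

9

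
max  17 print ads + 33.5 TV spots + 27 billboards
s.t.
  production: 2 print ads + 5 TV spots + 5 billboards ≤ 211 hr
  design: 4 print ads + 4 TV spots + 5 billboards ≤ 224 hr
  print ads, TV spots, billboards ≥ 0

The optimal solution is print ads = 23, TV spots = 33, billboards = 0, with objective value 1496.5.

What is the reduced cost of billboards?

Check each constraint at x*: production 211/211 (tight); design 224/224 (tight).
The binding rows give the dual system: 2·y_production + 4·y_design = 17 and 5·y_production + 4·y_design = 33.5.
This yields shadow prices y_production = 5.5, y_design = 1.5.
Reduced cost of billboards: c₃ − yᵀa₃ = 27 − (5.5·5 + 1.5·5) = 27 − 35 = -8.

-8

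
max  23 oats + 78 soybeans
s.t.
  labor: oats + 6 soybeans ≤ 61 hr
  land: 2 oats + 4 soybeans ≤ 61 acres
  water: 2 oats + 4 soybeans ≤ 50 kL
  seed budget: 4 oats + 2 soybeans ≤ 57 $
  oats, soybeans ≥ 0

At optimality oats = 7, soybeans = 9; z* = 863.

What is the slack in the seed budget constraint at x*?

seed budget used = 4·7 + 2·9 = 46; slack = 57 − 46 = 11.

11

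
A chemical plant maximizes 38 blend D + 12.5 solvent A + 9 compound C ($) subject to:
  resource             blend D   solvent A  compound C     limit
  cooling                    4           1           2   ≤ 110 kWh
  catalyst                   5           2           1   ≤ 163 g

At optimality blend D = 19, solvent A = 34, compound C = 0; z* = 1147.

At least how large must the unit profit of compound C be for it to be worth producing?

13

Both cooling and catalyst are binding at x*.
From A_Bᵀ y = c: 4·y_cooling + 5·y_catalyst = 38; 1·y_cooling + 2·y_catalyst = 12.5.
→ y_cooling = 4.5 and y_catalyst = 4.
compound C enters the basis when its profit ≥ yᵀa₃ = 4.5·2 + 4·1 = 13.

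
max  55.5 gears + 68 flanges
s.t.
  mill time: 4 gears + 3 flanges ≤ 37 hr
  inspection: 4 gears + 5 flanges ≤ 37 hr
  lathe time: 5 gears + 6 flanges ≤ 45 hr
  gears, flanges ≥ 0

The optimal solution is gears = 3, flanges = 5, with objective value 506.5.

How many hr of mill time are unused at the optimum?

mill time used = 4·3 + 3·5 = 27; slack = 37 − 27 = 10.

10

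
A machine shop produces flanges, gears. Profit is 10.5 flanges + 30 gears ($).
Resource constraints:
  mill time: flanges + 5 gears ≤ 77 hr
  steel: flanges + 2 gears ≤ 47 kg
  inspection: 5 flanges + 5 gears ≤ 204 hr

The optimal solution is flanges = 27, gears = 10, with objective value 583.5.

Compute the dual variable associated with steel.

7.5

Check each constraint at x*: mill time 77/77 (tight); steel 47/47 (tight); inspection 185/204 (slack 19).
By complementary slackness, y = 0 for the non-binding constraint.
Dual feasibility on the basic columns requires 1·y_mill time + 1·y_steel = 10.5, 5·y_mill time + 2·y_steel = 30.
This yields shadow prices y_mill time = 3, y_steel = 7.5.
Shadow price of steel = 7.5.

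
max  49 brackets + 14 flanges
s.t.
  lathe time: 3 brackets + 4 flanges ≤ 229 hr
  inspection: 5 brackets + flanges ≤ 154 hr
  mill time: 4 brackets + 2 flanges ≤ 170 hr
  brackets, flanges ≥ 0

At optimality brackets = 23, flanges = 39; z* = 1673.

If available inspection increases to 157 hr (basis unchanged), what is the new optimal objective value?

At the optimum: lathe time uses 225 of 229 (slack = 4); inspection uses 154 of 154 (binding); mill time uses 170 of 170 (binding).
Slack constraints have shadow price 0 (complementary slackness).
From A_Bᵀ y = c: 5·y_inspection + 4·y_mill time = 49; 1·y_inspection + 2·y_mill time = 14.
Solving: y_inspection = 7, y_mill time = 3.5.
Δz = y_inspection·Δb = 7 × (3) = 21, so new z* = 1673 + 21 = 1694.

1694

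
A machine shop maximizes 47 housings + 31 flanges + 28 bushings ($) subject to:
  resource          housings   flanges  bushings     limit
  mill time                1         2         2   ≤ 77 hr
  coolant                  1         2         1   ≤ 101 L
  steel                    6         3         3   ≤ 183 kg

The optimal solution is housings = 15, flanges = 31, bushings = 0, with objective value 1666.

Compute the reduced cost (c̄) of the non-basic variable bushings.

Check each constraint at x*: mill time 77/77 (tight); coolant 77/101 (slack 24); steel 183/183 (tight).
Slack constraints have shadow price 0 (complementary slackness).
The binding rows give the dual system: 1·y_mill time + 6·y_steel = 47 and 2·y_mill time + 3·y_steel = 31.
Solving: y_mill time = 5, y_steel = 7.
Reduced cost of bushings: c₃ − yᵀa₃ = 28 − (5·2 + 7·3) = 28 − 31 = -3.

-3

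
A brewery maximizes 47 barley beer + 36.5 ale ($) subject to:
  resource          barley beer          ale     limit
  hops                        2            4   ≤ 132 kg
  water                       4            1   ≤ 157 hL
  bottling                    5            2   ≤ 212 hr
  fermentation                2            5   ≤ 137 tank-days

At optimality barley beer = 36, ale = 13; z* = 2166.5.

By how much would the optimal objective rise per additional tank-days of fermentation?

5.5

At the optimum: hops uses 124 of 132 (slack = 8); water uses 157 of 157 (binding); bottling uses 206 of 212 (slack = 6); fermentation uses 137 of 137 (binding).
By complementary slackness, y = 0 for the non-binding constraints.
From A_Bᵀ y = c: 4·y_water + 2·y_fermentation = 47; 1·y_water + 5·y_fermentation = 36.5.
→ y_water = 9 and y_fermentation = 5.5.
Shadow price of fermentation = 5.5.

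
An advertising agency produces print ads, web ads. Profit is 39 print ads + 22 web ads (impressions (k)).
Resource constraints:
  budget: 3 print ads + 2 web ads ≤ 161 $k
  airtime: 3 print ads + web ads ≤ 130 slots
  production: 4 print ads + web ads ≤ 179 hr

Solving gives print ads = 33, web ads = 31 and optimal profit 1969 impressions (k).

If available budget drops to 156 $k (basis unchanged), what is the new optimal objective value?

At the optimum: budget uses 161 of 161 (binding); airtime uses 130 of 130 (binding); production uses 163 of 179 (slack = 16).
By complementary slackness, y = 0 for the non-binding constraint.
The binding rows give the dual system: 3·y_budget + 3·y_airtime = 39 and 2·y_budget + 1·y_airtime = 22.
Solving: y_budget = 9, y_airtime = 4.
Δz = y_budget·Δb = 9 × (-5) = -45, so new z* = 1969 − 45 = 1924.

1924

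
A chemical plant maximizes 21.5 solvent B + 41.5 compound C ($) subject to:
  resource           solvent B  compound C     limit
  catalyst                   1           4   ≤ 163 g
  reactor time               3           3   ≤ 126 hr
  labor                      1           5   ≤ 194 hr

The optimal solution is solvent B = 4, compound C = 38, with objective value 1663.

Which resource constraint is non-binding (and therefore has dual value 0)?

catalyst: 156/163 (slack 7)
reactor time: 126/126 (binding)
labor: 194/194 (binding)
By complementary slackness, a constraint with positive slack has shadow price 0 → catalyst.

catalyst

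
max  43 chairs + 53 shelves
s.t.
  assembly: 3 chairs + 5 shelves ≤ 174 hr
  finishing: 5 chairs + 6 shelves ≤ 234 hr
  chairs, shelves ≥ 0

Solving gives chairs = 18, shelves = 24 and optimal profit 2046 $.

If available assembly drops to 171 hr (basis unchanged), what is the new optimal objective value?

2043

Check each constraint at x*: assembly 174/174 (tight); finishing 234/234 (tight).
The binding rows give the dual system: 3·y_assembly + 5·y_finishing = 43 and 5·y_assembly + 6·y_finishing = 53.
Solving: y_assembly = 1, y_finishing = 8.
Δz = y_assembly·Δb = 1 × (-3) = -3, so new z* = 2046 − 3 = 2043.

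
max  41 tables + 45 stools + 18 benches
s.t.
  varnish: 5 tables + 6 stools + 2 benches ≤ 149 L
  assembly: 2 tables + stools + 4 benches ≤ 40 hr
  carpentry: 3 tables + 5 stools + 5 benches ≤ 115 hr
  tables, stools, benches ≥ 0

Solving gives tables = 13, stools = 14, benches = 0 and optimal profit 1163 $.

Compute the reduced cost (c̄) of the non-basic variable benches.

Check each constraint at x*: varnish 149/149 (tight); assembly 40/40 (tight); carpentry 109/115 (slack 6).
Slack constraints have shadow price 0 (complementary slackness).
The binding rows give the dual system: 5·y_varnish + 2·y_assembly = 41 and 6·y_varnish + 1·y_assembly = 45.
Solving: y_varnish = 7, y_assembly = 3.
Reduced cost of benches: c₃ − yᵀa₃ = 18 − (7·2 + 3·4) = 18 − 26 = -8.

-8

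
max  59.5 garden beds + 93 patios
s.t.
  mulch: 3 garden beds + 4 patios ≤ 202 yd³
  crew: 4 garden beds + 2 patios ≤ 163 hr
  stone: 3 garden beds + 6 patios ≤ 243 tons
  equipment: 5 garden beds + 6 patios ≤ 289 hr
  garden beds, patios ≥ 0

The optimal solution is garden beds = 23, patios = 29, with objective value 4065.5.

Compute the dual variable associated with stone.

Check each constraint at x*: mulch 185/202 (slack 17); crew 150/163 (slack 13); stone 243/243 (tight); equipment 289/289 (tight).
By complementary slackness, y = 0 for the non-binding constraints.
From A_Bᵀ y = c: 3·y_stone + 5·y_equipment = 59.5; 6·y_stone + 6·y_equipment = 93.
Solving: y_stone = 9, y_equipment = 6.5.
Shadow price of stone = 9.

9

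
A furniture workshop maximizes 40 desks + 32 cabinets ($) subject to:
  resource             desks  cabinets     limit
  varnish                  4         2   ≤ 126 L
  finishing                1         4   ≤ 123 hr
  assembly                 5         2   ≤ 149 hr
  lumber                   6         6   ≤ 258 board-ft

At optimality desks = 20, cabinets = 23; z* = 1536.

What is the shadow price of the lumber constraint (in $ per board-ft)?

4

At the optimum: varnish uses 126 of 126 (binding); finishing uses 112 of 123 (slack = 11); assembly uses 146 of 149 (slack = 3); lumber uses 258 of 258 (binding).
By complementary slackness, y = 0 for the non-binding constraints.
From A_Bᵀ y = c: 4·y_varnish + 6·y_lumber = 40; 2·y_varnish + 6·y_lumber = 32.
This yields shadow prices y_varnish = 4, y_lumber = 4.
Shadow price of lumber = 4.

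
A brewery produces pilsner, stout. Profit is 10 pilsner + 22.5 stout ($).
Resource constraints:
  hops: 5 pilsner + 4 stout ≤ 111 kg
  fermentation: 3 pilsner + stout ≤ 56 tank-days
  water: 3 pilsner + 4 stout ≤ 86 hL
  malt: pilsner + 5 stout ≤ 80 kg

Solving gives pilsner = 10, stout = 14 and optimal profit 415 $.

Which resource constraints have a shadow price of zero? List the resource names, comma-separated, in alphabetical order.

fermentation, hops

hops: 106/111 (slack 5)
fermentation: 44/56 (slack 12)
water: 86/86 (binding)
malt: 80/80 (binding)
By complementary slackness, a constraint with positive slack has shadow price 0 → fermentation, hops.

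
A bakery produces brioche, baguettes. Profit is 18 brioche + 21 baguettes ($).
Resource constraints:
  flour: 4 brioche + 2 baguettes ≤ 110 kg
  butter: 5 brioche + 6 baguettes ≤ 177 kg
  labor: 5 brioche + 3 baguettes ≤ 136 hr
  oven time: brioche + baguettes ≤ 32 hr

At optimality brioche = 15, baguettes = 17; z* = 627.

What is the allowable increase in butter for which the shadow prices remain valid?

Binding constraints: butter, oven time. The basis is B = [[5,6],[1,1]] with det -1.
Per unit increase in butter, x* moves by d = (-1, 1).
The basis stays optimal until brioche reaches 0; allowable increase = 15 kg.

15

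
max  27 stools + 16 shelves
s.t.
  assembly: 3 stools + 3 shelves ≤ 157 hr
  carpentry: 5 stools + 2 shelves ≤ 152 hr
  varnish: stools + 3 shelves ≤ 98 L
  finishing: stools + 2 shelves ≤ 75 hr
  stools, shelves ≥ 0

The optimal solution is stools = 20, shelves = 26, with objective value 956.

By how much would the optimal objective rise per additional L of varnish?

At the optimum: assembly uses 138 of 157 (slack = 19); carpentry uses 152 of 152 (binding); varnish uses 98 of 98 (binding); finishing uses 72 of 75 (slack = 3).
Since assembly, finishing are not tight, their duals are 0.
From A_Bᵀ y = c: 5·y_carpentry + 1·y_varnish = 27; 2·y_carpentry + 3·y_varnish = 16.
→ y_carpentry = 5 and y_varnish = 2.
Shadow price of varnish = 2.

2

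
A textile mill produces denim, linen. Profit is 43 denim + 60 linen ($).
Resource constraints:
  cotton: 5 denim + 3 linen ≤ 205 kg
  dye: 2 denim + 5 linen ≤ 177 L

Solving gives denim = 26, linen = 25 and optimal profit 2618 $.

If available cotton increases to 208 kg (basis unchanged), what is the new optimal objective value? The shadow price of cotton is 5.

2633

Δb = 3, so new z* = 2618 + (5)·(3) = 2618 + 15 = 2633.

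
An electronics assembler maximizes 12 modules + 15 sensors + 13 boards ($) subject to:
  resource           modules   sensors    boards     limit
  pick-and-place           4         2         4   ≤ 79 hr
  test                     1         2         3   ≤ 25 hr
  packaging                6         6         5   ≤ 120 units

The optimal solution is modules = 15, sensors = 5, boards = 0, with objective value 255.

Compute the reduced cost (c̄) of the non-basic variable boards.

At the optimum: pick-and-place uses 70 of 79 (slack = 9); test uses 25 of 25 (binding); packaging uses 120 of 120 (binding).
Slack constraints have shadow price 0 (complementary slackness).
From A_Bᵀ y = c: 1·y_test + 6·y_packaging = 12; 2·y_test + 6·y_packaging = 15.
Solving: y_test = 3, y_packaging = 1.5.
Reduced cost of boards: c₃ − yᵀa₃ = 13 − (3·3 + 1.5·5) = 13 − 16.5 = -3.5.

-3.5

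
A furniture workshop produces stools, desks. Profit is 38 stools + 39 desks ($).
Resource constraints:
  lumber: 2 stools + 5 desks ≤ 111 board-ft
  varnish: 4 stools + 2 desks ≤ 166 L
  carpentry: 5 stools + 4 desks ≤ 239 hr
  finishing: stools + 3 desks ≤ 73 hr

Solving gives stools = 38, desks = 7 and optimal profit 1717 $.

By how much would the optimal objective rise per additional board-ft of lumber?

5

Check each constraint at x*: lumber 111/111 (tight); varnish 166/166 (tight); carpentry 218/239 (slack 21); finishing 59/73 (slack 14).
Since carpentry, finishing are not tight, their duals are 0.
Dual feasibility on the basic columns requires 2·y_lumber + 4·y_varnish = 38, 5·y_lumber + 2·y_varnish = 39.
→ y_lumber = 5 and y_varnish = 7.
Shadow price of lumber = 5.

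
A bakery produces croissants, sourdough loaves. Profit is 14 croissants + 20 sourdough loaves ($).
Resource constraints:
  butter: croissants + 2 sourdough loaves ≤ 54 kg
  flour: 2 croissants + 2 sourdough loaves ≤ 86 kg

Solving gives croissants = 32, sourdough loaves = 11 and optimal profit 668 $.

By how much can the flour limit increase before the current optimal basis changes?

Binding constraints: butter, flour. The basis is B = [[1,2],[2,2]] with det -2.
Per unit increase in flour, x* moves by d = (1, -0.5).
The basis stays optimal until sourdough loaves reaches 0; allowable increase = 22 kg.

22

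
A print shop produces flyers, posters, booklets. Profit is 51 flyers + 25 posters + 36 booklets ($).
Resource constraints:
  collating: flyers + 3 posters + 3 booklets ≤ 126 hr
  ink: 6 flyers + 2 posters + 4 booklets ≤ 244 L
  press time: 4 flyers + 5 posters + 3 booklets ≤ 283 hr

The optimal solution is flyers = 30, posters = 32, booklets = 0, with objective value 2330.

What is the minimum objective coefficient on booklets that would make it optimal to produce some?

Binding: collating and ink. Non-binding: press time (3 unused).
By complementary slackness, y = 0 for the non-binding constraint.
From A_Bᵀ y = c: 1·y_collating + 6·y_ink = 51; 3·y_collating + 2·y_ink = 25.
→ y_collating = 3 and y_ink = 8.
booklets enters the basis when its profit ≥ yᵀa₃ = 3·3 + 8·4 = 41.

41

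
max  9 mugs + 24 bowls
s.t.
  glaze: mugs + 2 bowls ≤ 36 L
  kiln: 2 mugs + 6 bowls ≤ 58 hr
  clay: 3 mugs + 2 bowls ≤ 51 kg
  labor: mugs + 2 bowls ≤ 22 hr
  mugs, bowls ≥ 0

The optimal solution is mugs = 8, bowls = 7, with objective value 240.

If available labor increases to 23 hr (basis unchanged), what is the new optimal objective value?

243

Binding: kiln and labor. Non-binding: glaze (14 unused), clay (13 unused).
By complementary slackness, y = 0 for the non-binding constraints.
The binding rows give the dual system: 2·y_kiln + 1·y_labor = 9 and 6·y_kiln + 2·y_labor = 24.
Solving: y_kiln = 3, y_labor = 3.
Δz = y_labor·Δb = 3 × (1) = 3, so new z* = 240 + 3 = 243.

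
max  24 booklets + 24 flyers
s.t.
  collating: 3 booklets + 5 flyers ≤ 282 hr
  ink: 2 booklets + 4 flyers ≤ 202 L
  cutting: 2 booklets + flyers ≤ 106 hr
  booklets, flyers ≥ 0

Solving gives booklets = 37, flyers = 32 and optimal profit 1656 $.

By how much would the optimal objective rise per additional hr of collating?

At the optimum: collating uses 271 of 282 (slack = 11); ink uses 202 of 202 (binding); cutting uses 106 of 106 (binding).
Slack constraints have shadow price 0 (complementary slackness).
From A_Bᵀ y = c: 2·y_ink + 2·y_cutting = 24; 4·y_ink + 1·y_cutting = 24.
Solving: y_ink = 4, y_cutting = 8.
Shadow price of collating = 0.

0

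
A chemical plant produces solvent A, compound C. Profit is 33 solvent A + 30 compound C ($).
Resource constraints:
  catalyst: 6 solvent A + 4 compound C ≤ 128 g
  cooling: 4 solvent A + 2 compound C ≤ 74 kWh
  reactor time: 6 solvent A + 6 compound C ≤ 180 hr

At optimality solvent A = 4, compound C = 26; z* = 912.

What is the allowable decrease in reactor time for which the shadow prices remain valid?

Binding constraints: catalyst, reactor time. The basis is B = [[6,4],[6,6]] with det 12.
Per unit decrease in reactor time, x* moves by d = (0.3333, -0.5).
The basis stays optimal until cooling becomes binding; allowable decrease = 18 hr.

18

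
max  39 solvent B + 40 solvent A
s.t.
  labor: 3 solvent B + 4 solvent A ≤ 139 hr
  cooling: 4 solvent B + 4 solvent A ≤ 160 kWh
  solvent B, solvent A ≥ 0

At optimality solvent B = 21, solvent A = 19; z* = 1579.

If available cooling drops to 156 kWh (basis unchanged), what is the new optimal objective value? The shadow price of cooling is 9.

Δb = -4, so new z* = 1579 + (9)·(-4) = 1579 − 36 = 1543.

1543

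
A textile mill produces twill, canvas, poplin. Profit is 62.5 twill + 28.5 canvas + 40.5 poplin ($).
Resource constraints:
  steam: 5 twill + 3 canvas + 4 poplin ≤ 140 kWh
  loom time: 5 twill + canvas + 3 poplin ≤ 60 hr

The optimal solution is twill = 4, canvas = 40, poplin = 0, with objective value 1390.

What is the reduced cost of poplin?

-5

Check each constraint at x*: steam 140/140 (tight); loom time 60/60 (tight).
The binding rows give the dual system: 5·y_steam + 5·y_loom time = 62.5 and 3·y_steam + 1·y_loom time = 28.5.
→ y_steam = 8 and y_loom time = 4.5.
Reduced cost of poplin: c₃ − yᵀa₃ = 40.5 − (8·4 + 4.5·3) = 40.5 − 45.5 = -5.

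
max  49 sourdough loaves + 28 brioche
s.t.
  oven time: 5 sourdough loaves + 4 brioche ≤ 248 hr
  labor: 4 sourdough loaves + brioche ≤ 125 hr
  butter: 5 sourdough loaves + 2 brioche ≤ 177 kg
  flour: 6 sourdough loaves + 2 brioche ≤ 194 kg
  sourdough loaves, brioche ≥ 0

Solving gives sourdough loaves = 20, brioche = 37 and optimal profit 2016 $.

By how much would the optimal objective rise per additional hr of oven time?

Binding: oven time and flour. Non-binding: labor (8 unused), butter (3 unused).
By complementary slackness, y = 0 for the non-binding constraints.
From A_Bᵀ y = c: 5·y_oven time + 6·y_flour = 49; 4·y_oven time + 2·y_flour = 28.
This yields shadow prices y_oven time = 5, y_flour = 4.
Shadow price of oven time = 5.

5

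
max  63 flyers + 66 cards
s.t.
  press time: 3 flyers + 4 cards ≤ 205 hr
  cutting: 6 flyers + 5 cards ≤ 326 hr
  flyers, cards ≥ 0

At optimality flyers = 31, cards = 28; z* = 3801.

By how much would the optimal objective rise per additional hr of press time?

Check each constraint at x*: press time 205/205 (tight); cutting 326/326 (tight).
The binding rows give the dual system: 3·y_press time + 6·y_cutting = 63 and 4·y_press time + 5·y_cutting = 66.
→ y_press time = 9 and y_cutting = 6.
Shadow price of press time = 9.

9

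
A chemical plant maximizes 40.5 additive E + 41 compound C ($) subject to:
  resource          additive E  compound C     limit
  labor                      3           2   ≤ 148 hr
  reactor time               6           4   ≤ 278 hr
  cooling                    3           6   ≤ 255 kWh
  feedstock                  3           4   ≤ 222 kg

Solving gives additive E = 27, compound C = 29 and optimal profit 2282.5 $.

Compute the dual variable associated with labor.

0

Check each constraint at x*: labor 139/148 (slack 9); reactor time 278/278 (tight); cooling 255/255 (tight); feedstock 197/222 (slack 25).
Since labor, feedstock are not tight, their duals are 0.
The binding rows give the dual system: 6·y_reactor time + 3·y_cooling = 40.5 and 4·y_reactor time + 6·y_cooling = 41.
This yields shadow prices y_reactor time = 5, y_cooling = 3.5.
Shadow price of labor = 0.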